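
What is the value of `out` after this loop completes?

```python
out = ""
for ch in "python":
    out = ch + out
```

Reverse 'python'
`out` takes the values: "" → "p" → "yp" → "typ" → "htyp" → "ohtyp" → "nohtyp"

Answer: "nohtyp"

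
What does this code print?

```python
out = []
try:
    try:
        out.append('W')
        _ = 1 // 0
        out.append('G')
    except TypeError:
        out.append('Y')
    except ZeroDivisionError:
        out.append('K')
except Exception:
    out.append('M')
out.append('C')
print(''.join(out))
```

Execution trace: 'W' (inner try body) → 'K' (inner except ZeroDivisionError) → 'C' (after the try/except). Output: WKC

Answer: WKC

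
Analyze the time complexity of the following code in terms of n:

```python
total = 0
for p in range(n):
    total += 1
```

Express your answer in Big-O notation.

Each loop level contributes: n. Multiplying the contributions gives O(n).

Answer: O(n)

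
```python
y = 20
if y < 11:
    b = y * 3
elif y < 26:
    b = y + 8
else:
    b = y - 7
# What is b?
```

Trace:
`y = 20` → y = 20
`if y < 11: ...` → y < 11 is False, y < 26 is True → b = 28
So b = 28

Answer: 28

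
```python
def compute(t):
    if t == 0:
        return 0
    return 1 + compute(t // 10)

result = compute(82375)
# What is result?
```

Count of digits of 82375: 5

Answer: 5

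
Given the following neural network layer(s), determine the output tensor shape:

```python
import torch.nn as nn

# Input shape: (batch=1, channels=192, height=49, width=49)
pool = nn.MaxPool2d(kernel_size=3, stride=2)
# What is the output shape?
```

Input: (1, 192, 49, 49) -> Output: (1, 192, 24, 24)

Answer: (1, 192, 24, 24)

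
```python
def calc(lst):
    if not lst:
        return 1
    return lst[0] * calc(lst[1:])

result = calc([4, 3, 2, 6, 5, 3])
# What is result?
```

Product over [4, 3, 2, 6, 5, 3] = 4 * 3 * 2 * 6 * 5 * 3 = 2160

Answer: 2160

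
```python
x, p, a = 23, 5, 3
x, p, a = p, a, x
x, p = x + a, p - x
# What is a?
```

Trace:
`x, p, a = 23, 5, 3` → x = 23; p = 5; a = 3
`x, p, a = p, a, x` → x = 5; p = 3; a = 23
`x, p = x + a, p - x` → x = 28; p = -2
So a = 23

Answer: 23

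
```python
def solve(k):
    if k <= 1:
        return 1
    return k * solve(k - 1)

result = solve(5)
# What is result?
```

solve(5) = 5 * 4 * 3 * 2 * 1 = 120

Answer: 120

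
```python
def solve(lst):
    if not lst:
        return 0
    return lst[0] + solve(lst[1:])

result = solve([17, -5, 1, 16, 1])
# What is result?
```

17 + (-5) + 1 + 16 + 1 + 0 = 30

Answer: 30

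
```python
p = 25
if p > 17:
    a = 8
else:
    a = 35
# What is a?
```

Trace:
`p = 25` → p = 25
`if p > 17: ...` → p > 17 is True → a = 8
So a = 8

Answer: 8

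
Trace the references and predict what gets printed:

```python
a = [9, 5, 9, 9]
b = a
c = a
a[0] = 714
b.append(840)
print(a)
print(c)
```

Key concept: multiple aliases.
Step by step:
`a = [9, 5, 9, 9]` → a = [9, 5, 9, 9]
`b = a` → b = [9, 5, 9, 9] (same object as a)
`c = a` → c = [9, 5, 9, 9] (same object as a, b)
`a[0] = 714` → a = [714, 5, 9, 9] (same object as b, c); b = [714, 5, 9, 9] (same object as a, c); c = [714, 5, 9, 9] (same object as a, b)
`b.append(840)` → a = [714, 5, 9, 9, 840] (same object as b, c); b = [714, 5, 9, 9, 840] (same object as a, c); c = [714, 5, 9, 9, 840] (same object as a, b)
`print(a)` → prints [714, 5, 9, 9, 840]
`print(c)` → prints [714, 5, 9, 9, 840]

Answer:
[714, 5, 9, 9, 840]
[714, 5, 9, 9, 840]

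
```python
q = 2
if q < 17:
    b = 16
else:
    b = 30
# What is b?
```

Trace:
`q = 2` → q = 2
`if q < 17: ...` → q < 17 is True → b = 16
So b = 16

Answer: 16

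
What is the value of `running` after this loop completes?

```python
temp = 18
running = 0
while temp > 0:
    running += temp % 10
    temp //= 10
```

Sum digits of 18
`running` takes the values: 0 → 8 → 9

Answer: 9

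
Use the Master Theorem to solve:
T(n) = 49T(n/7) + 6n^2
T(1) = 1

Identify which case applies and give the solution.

a=49, b=7, f(n)=6n^2. log_7(49) = 2. Since c=2 = 2, Case 2 applies: T(n) = Θ(n^log_b(a) · log n) = O(n^2 log n).

Answer: O(n^2 log n) - Case 2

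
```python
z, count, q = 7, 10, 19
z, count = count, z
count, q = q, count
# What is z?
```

Trace:
`z, count, q = 7, 10, 19` → z = 7; count = 10; q = 19
`z, count = count, z` → z = 10; count = 7
`count, q = q, count` → count = 19; q = 7
So z = 10

Answer: 10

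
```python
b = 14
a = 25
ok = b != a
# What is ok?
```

Trace:
`b = 14` → b = 14
`a = 25` → a = 25
`ok = b != a` → ok = True
So ok = True

Answer: True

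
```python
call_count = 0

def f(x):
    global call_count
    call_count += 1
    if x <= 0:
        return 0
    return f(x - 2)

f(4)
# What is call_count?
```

Linear recursion stepping by 2: 3 calls from x=4 down to ≤0.

Answer: 3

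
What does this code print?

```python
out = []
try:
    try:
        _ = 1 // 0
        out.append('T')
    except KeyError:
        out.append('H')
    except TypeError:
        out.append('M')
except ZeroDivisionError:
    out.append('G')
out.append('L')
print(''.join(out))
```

Execution trace: 'G' (outer except ZeroDivisionError) → 'L' (after the try/except). Output: GL

Answer: GL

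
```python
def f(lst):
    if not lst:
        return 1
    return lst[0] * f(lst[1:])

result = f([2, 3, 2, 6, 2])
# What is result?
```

Product over [2, 3, 2, 6, 2] = 2 * 3 * 2 * 6 * 2 = 144

Answer: 144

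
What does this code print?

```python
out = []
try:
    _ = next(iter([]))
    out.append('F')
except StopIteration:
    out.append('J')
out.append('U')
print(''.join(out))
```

Execution trace: 'J' (except StopIteration) → 'U' (after the try/except). Output: JU

Answer: JU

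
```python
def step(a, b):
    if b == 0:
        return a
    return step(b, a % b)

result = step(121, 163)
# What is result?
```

step(121, 163) -> step(163, 121) -> step(121, 42) -> step(42, 37) -> step(37, 5) -> step(5, 2) -> step(2, 1) -> step(1, 0) -> 1

Answer: 1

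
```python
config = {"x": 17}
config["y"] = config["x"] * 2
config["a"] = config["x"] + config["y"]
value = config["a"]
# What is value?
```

Trace:
`config = {"x": 17}` → config = {'x': 17}
`config["y"] = config["x"] * 2` → config = {'x': 17, 'y': 34}
`config["a"] = config["x"] + config["y"]` → config = {'x': 17, 'y': 34, 'a': 51}
`value = config["a"]` → value = 51
So value = 51

Answer: 51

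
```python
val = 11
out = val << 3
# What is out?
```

Trace:
`val = 11` → val = 11
`out = val << 3` → out = 88
So out = 88

Answer: 88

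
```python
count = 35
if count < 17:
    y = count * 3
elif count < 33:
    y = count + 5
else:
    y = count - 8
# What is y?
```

Trace:
`count = 35` → count = 35
`if count < 17: ...` → count < 17 is False, count < 33 is False, take else branch → y = 27
So y = 27

Answer: 27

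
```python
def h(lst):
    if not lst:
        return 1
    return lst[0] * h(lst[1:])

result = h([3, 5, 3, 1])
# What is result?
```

Product over [3, 5, 3, 1] = 3 * 5 * 3 * 1 = 45

Answer: 45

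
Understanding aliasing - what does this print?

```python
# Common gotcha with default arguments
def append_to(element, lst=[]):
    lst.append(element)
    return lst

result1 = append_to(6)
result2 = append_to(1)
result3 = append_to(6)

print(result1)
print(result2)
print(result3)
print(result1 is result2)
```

Key concept: mutable default argument gotcha.
Step by step:
`result1 = append_to(6)` → result1 = [6]
`result2 = append_to(1)` → result1 = [6, 1] (same object as result2); result2 = [6, 1] (same object as result1)
`result3 = append_to(6)` → result1 = [6, 1, 6] (same object as result2, result3); result2 = [6, 1, 6] (same object as result1, result3); result3 = [6, 1, 6] (same object as result1, result2)
`print(result1)` → prints [6, 1, 6]
`print(result2)` → prints [6, 1, 6]
`print(result3)` → prints [6, 1, 6]
`print(result1 is result2)` → prints True

Answer:
[6, 1, 6]
[6, 1, 6]
[6, 1, 6]
True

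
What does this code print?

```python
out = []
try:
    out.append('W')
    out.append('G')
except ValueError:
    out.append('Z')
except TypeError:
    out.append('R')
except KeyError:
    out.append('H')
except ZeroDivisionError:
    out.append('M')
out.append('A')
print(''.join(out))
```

Execution trace: 'W' (try body) → 'G' (try body, no exception) → 'A' (after the try/except). Output: WGA

Answer: WGA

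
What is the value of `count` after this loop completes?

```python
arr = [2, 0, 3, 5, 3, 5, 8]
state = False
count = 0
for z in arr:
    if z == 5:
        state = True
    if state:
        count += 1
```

Count elements after first 5 in [2, 0, 3, 5, 3, 5, 8]
`count` takes the values: 0 → 1 → 2 → 3 → 4

Answer: 4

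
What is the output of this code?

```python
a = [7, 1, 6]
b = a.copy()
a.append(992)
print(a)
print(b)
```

Key concept: list.copy() creates independent copy.
Step by step:
`a = [7, 1, 6]` → a = [7, 1, 6]
`b = a.copy()` → b = [7, 1, 6]
`a.append(992)` → a = [7, 1, 6, 992]
`print(a)` → prints [7, 1, 6, 992]
`print(b)` → prints [7, 1, 6]

Answer:
[7, 1, 6, 992]
[7, 1, 6]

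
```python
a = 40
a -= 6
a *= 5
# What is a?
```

Trace:
`a = 40` → a = 40
`a -= 6` → a = 34
`a *= 5` → a = 170
So a = 170

Answer: 170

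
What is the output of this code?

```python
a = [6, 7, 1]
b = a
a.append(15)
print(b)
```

Key concept: basic list aliasing.
Step by step:
`a = [6, 7, 1]` → a = [6, 7, 1]
`b = a` → b = [6, 7, 1] (same object as a)
`a.append(15)` → a = [6, 7, 1, 15] (same object as b); b = [6, 7, 1, 15] (same object as a)
`print(b)` → prints [6, 7, 1, 15]

Answer: [6, 7, 1, 15]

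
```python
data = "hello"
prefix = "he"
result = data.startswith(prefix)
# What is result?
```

Trace:
`data = "hello"` → data = 'hello'
`prefix = "he"` → prefix = 'he'
`result = data.startswith(prefix)` → result = True
So result = True

Answer: True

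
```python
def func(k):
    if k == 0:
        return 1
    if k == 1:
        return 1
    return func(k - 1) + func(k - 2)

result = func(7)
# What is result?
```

Build up from base cases: func(0)=1, func(1)=1, func(2)=2, func(3)=3, func(4)=5, func(5)=8, func(6)=13, ..., func(7)=21

Answer: 21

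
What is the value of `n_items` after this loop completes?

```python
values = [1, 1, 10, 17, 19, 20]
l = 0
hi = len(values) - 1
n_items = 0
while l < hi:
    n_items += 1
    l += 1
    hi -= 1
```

Iterations until pointers meet (list length 6)
`n_items` takes the values: 0 → 1 → 2 → 3

Answer: 3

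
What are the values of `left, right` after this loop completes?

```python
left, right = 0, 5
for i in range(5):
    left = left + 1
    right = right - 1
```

left goes 0→5, right goes 5→0
`left, right` takes the values: (0, 5) → (1, 5) → (1, 4) → (2, 4) → (2, 3) → (3, 3) → (3, 2) → (4, 2) → (4, 1) → (5, 1) → (5, 0)

Answer: 5, 0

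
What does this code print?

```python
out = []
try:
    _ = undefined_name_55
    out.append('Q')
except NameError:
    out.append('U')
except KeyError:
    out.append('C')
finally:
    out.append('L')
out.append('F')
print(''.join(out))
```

Execution trace: 'U' (except NameError) → 'L' (finally) → 'F' (after the try/except). Output: ULF

Answer: ULF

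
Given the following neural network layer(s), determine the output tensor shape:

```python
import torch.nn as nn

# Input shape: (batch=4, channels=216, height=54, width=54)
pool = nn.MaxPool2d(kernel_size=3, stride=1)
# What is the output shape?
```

Input: (4, 216, 54, 54) -> Output: (4, 216, 52, 52)

Answer: (4, 216, 52, 52)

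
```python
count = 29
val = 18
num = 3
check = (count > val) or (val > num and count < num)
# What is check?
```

Trace:
`count = 29` → count = 29
`val = 18` → val = 18
`num = 3` → num = 3
`check = (count > val) or (val > num and count < num)` → check = True
So check = True

Answer: True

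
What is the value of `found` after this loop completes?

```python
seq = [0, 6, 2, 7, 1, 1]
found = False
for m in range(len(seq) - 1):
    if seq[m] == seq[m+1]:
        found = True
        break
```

Check consecutive duplicates in [0, 6, 2, 7, 1, 1]
`found` takes the values: False → True

Answer: True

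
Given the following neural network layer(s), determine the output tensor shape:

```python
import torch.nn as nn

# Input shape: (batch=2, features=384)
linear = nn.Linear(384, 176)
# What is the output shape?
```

Input: (2, 384) -> Output: (2, 176)

Answer: (2, 176)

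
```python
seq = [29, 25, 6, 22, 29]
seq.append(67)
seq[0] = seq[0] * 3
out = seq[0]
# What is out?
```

Trace:
`seq = [29, 25, 6, 22, 29]` → seq = [29, 25, 6, 22, 29]
`seq.append(67)` → seq = [29, 25, 6, 22, 29, 67]
`seq[0] = seq[0] * 3` → seq = [87, 25, 6, 22, 29, 67]
`out = seq[0]` → out = 87
So out = 87

Answer: 87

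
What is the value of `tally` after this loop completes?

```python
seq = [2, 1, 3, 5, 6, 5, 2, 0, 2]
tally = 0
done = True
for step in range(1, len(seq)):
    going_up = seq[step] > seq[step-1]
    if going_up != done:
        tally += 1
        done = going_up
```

Count direction changes in [2, 1, 3, 5, 6, 5, 2, 0, 2]
`tally` takes the values: 0 → 1 → 2 → 3 → 4

Answer: 4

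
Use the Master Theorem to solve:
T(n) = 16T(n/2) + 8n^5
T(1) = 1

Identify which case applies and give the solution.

a=16, b=2, f(n)=8n^5. log_2(16) = 4. Since c=5 > 4 and the regularity condition holds (16(n/2)^5 = (16/2^5)n^5 with 16/2^5 < 1), Case 3 applies: T(n) = Θ(f(n)) = O(n^5).

Answer: O(n^5) - Case 3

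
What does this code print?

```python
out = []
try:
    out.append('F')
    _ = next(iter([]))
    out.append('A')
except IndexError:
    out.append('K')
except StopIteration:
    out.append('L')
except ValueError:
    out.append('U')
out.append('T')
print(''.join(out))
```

Execution trace: 'F' (try body) → 'L' (except StopIteration) → 'T' (after the try/except). Output: FLT

Answer: FLT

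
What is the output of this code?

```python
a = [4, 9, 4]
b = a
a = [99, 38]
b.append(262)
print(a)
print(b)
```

Key concept: rebinding vs mutation: a is rebound to a new list, b still points at the original.
Step by step:
`a = [4, 9, 4]` → a = [4, 9, 4]
`b = a` → b = [4, 9, 4] (same object as a)
`a = [99, 38]` → a = [99, 38]
`b.append(262)` → b = [4, 9, 4, 262]
`print(a)` → prints [99, 38]
`print(b)` → prints [4, 9, 4, 262]

Answer:
[99, 38]
[4, 9, 4, 262]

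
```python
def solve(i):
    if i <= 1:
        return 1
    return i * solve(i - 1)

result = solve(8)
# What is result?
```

solve(8) = 8 * 7 * 6 * 5 * 4 * 3 * 2 * 1 = 40320

Answer: 40320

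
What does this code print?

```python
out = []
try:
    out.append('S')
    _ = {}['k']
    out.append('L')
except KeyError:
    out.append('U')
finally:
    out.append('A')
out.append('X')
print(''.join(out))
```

Execution trace: 'S' (try body) → 'U' (except KeyError) → 'A' (finally) → 'X' (after the try/except). Output: SUAX

Answer: SUAX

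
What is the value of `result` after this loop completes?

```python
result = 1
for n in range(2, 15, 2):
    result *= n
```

Product of even numbers 2 to 14
`result` takes the values: 1 → 2 → 8 → 48 → 384 → 3840 → 46080 → 645120

Answer: 645120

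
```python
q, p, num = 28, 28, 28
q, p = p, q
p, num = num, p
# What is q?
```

Trace:
`q, p, num = 28, 28, 28` → q = 28; p = 28; num = 28
`q, p = p, q` → q = 28; p = 28
`p, num = num, p` → p = 28; num = 28
So q = 28

Answer: 28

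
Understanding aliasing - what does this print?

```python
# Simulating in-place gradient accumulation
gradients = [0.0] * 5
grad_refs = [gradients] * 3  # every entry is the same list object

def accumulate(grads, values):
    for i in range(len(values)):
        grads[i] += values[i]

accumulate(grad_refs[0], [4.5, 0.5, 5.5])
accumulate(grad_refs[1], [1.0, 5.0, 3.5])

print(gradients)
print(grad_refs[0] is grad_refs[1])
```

Key concept: gradient accumulation aliasing.
Step by step:
`gradients = [0.0] * 5` → gradients = [0.0, 0.0, 0.0, 0.0, 0.0]
`grad_refs = [gradients] * 3` → grad_refs = [[0.0, 0.0, 0.0, 0.0, 0.0], [0.0, 0.0, 0.0, 0.0, 0.0], [0.0, 0.0, 0.0, 0.0, 0.0]]
`accumulate(grad_refs[0], [4.5, 0.5, 5.5])` → gradients = [4.5, 0.5, 5.5, 0.0, 0.0]; grad_refs = [[4.5, 0.5, 5.5, 0.0, 0.0], [4.5, 0.5, 5.5, 0.0, 0.0], [4.5, 0.5, 5.5, 0.0, 0.0]]
`accumulate(grad_refs[1], [1.0, 5.0, 3.5])` → gradients = [5.5, 5.5, 9.0, 0.0, 0.0]; grad_refs = [[5.5, 5.5, 9.0, 0.0, 0.0], [5.5, 5.5, 9.0, 0.0, 0.0], [5.5, 5.5, 9.0, 0.0, 0.0]]
`print(gradients)` → prints [5.5, 5.5, 9.0, 0.0, 0.0]
`print(grad_refs[0] is grad_refs[1])` → prints True

Answer:
[5.5, 5.5, 9.0, 0.0, 0.0]
True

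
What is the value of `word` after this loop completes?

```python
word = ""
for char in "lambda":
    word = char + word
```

Reverse 'lambda'
`word` takes the values: "" → "l" → "al" → "mal" → "bmal" → "dbmal" → "adbmal"

Answer: "adbmal"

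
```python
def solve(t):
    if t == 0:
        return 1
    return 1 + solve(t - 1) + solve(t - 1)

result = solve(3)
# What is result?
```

solve(t) = 1 + 2·solve(t-1), solve(0)=1. Closed form: (1+1)·2^3 - 1 = 15.

Answer: 15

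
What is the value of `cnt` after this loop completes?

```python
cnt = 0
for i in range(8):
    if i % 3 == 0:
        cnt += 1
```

Count numbers divisible by 3 in range(8)
`cnt` takes the values: 0 → 1 → 2 → 3

Answer: 3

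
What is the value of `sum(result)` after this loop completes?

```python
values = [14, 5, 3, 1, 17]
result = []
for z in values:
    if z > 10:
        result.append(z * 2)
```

Sum of doubled values > 10
`result` takes the values: [] → [28] → [28, 34]
So `sum(result)` = 62

Answer: 62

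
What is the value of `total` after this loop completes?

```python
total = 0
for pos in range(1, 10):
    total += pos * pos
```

Sum of squares 1² to 9² = 285
`total` takes the values: 0 → 1 → 5 → 14 → 30 → 55 → 91 → 140 → 204 → 285

Answer: 285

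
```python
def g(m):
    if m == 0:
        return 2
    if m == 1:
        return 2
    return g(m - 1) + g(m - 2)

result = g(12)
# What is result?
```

Build up from base cases: g(0)=2, g(1)=2, g(2)=4, g(3)=6, g(4)=10, g(5)=16, g(6)=26, ..., g(12)=466

Answer: 466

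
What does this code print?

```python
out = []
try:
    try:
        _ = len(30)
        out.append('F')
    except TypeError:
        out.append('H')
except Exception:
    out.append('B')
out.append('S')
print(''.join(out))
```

Execution trace: 'H' (inner except TypeError) → 'S' (after the try/except). Output: HS

Answer: HS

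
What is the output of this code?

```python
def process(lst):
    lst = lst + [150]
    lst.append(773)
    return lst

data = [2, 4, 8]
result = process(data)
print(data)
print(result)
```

Key concept: rebinding parameter vs mutation.
Step by step:
`data = [2, 4, 8]` → data = [2, 4, 8]
`result = process(data)` → result = [2, 4, 8, 150, 773]
`print(data)` → prints [2, 4, 8]
`print(result)` → prints [2, 4, 8, 150, 773]

Answer:
[2, 4, 8]
[2, 4, 8, 150, 773]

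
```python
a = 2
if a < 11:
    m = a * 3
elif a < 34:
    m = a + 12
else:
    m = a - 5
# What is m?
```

Trace:
`a = 2` → a = 2
`if a < 11: ...` → a < 11 is True → m = 6
So m = 6

Answer: 6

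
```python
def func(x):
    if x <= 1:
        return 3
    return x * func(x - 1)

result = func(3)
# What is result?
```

func(3) = 3 * 2 * 3 = 18

Answer: 18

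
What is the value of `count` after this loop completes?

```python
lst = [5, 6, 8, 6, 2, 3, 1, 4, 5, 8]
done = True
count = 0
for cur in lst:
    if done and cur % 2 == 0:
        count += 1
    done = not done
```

Count even values at even positions
`count` takes the values: 0 → 1 → 2

Answer: 2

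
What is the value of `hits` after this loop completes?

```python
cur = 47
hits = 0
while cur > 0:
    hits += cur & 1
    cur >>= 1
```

Count set bits in 47 (binary: 0b101111)
`hits` takes the values: 0 → 1 → 2 → 3 → 4 → 5

Answer: 5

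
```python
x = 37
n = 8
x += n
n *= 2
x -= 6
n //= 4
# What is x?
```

Trace:
`x = 37` → x = 37
`n = 8` → n = 8
`x += n` → x = 45
`n *= 2` → n = 16
`x -= 6` → x = 39
`n //= 4` → n = 4
So x = 39

Answer: 39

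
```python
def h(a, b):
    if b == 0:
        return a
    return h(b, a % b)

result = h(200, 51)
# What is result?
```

h(200, 51) -> h(51, 47) -> h(47, 4) -> h(4, 3) -> h(3, 1) -> h(1, 0) -> 1

Answer: 1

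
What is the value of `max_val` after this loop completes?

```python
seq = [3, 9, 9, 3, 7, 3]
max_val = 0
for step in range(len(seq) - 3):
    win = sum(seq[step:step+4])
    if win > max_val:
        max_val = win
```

Max sum of 4-element window in [3, 9, 9, 3, 7, 3]
`max_val` takes the values: 0 → 24 → 28

Answer: 28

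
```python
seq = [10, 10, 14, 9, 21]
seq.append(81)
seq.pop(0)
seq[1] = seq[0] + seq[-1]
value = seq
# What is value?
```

Trace:
`seq = [10, 10, 14, 9, 21]` → seq = [10, 10, 14, 9, 21]
`seq.append(81)` → seq = [10, 10, 14, 9, 21, 81]
`seq.pop(0)` → seq = [10, 14, 9, 21, 81]
`seq[1] = seq[0] + seq[-1]` → seq = [10, 91, 9, 21, 81]
`value = seq` → value = [10, 91, 9, 21, 81]
So value = [10, 91, 9, 21, 81]

Answer: [10, 91, 9, 21, 81]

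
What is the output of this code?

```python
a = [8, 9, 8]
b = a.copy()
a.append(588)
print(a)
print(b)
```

Key concept: list.copy() creates independent copy.
Step by step:
`a = [8, 9, 8]` → a = [8, 9, 8]
`b = a.copy()` → b = [8, 9, 8]
`a.append(588)` → a = [8, 9, 8, 588]
`print(a)` → prints [8, 9, 8, 588]
`print(b)` → prints [8, 9, 8]

Answer:
[8, 9, 8, 588]
[8, 9, 8]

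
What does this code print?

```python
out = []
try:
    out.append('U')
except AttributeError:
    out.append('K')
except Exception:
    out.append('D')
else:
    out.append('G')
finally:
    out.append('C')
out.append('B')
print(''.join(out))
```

Execution trace: 'U' (try body, no exception) → 'G' (else) → 'C' (finally) → 'B' (after the try/except). Output: UGCB

Answer: UGCB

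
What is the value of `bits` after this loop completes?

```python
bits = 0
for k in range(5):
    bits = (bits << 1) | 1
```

Build 5 consecutive 1-bits: 0b11111
`bits` takes the values: 0 → 1 → 3 → 7 → 15 → 31

Answer: 31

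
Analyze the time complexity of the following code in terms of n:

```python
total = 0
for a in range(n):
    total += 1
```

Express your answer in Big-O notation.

Each loop level contributes: n. Multiplying the contributions gives O(n).

Answer: O(n)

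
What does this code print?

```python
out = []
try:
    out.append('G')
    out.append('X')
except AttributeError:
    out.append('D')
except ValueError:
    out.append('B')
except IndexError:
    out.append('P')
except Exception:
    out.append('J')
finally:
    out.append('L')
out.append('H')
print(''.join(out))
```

Execution trace: 'G' (try body) → 'X' (try body, no exception) → 'L' (finally) → 'H' (after the try/except). Output: GXLH

Answer: GXLH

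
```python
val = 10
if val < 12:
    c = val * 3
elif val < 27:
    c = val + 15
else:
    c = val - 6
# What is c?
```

Trace:
`val = 10` → val = 10
`if val < 12: ...` → val < 12 is True → c = 30
So c = 30

Answer: 30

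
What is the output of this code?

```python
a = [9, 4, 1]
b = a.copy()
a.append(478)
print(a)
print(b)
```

Key concept: list.copy() creates independent copy.
Step by step:
`a = [9, 4, 1]` → a = [9, 4, 1]
`b = a.copy()` → b = [9, 4, 1]
`a.append(478)` → a = [9, 4, 1, 478]
`print(a)` → prints [9, 4, 1, 478]
`print(b)` → prints [9, 4, 1]

Answer:
[9, 4, 1, 478]
[9, 4, 1]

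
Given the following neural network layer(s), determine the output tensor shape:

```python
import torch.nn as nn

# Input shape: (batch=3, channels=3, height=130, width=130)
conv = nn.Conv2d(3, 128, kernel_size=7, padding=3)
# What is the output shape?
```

Input: (3, 3, 130, 130) -> Output: (3, 128, 130, 130)

Answer: (3, 128, 130, 130)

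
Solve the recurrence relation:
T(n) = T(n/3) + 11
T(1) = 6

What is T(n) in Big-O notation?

Each step divides n by 3 and adds 11. After log_3(n) steps we reach T(1)=6. So T(n) = 11·log_3(n) + 6 = O(log n).

Answer: O(log n)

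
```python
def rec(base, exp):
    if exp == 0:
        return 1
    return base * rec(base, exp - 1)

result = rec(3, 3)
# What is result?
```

rec(3, 3) = 3 * 3 * 3 = 27

Answer: 27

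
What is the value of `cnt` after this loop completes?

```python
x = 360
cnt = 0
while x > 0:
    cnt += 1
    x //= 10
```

Count digits by repeated division by 10
`cnt` takes the values: 0 → 1 → 2 → 3

Answer: 3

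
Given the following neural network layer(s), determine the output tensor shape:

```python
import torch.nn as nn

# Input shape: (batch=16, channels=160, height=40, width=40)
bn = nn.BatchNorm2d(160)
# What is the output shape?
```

Input: (16, 160, 40, 40) -> Output: (16, 160, 40, 40)

Answer: (16, 160, 40, 40)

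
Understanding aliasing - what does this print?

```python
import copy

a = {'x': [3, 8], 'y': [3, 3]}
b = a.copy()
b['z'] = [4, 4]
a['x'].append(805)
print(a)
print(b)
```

Key concept: shallow copy of dict with mutable values.
Step by step:
`a = {'x': [3, 8], 'y': [3, 3]}` → a = {'x': [3, 8], 'y': [3, 3]}
`b = a.copy()` → b = {'x': [3, 8], 'y': [3, 3]}
`b['z'] = [4, 4]` → b = {'x': [3, 8], 'y': [3, 3], 'z': [4, 4]}
`a['x'].append(805)` → a = {'x': [3, 8, 805], 'y': [3, 3]}; b = {'x': [3, 8, 805], 'y': [3, 3], 'z': [4, 4]}
`print(a)` → prints {'x': [3, 8, 805], 'y': [3, 3]}
`print(b)` → prints {'x': [3, 8, 805], 'y': [3, 3], 'z': [4, 4]}

Answer:
{'x': [3, 8, 805], 'y': [3, 3]}
{'x': [3, 8, 805], 'y': [3, 3], 'z': [4, 4]}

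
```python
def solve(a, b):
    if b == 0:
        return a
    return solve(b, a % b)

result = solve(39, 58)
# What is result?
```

solve(39, 58) -> solve(58, 39) -> solve(39, 19) -> solve(19, 1) -> solve(1, 0) -> 1

Answer: 1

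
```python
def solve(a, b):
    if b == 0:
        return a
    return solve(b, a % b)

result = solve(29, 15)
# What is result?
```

solve(29, 15) -> solve(15, 14) -> solve(14, 1) -> solve(1, 0) -> 1

Answer: 1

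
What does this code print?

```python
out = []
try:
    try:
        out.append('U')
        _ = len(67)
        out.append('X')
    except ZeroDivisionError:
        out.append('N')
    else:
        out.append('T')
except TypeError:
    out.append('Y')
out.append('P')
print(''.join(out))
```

Execution trace: 'U' (try body) → 'Y' (outer except TypeError) → 'P' (after the try/except). Output: UYP

Answer: UYP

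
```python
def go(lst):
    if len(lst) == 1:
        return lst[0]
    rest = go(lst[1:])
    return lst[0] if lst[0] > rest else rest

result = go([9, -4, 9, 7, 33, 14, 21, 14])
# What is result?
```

Recursive max over [9, -4, 9, 7, 33, 14, 21, 14] = 33

Answer: 33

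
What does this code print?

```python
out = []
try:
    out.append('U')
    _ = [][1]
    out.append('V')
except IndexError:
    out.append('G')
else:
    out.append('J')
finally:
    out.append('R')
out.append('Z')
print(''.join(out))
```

Execution trace: 'U' (try body) → 'G' (except IndexError) → 'R' (finally) → 'Z' (after the try/except). Output: UGRZ

Answer: UGRZ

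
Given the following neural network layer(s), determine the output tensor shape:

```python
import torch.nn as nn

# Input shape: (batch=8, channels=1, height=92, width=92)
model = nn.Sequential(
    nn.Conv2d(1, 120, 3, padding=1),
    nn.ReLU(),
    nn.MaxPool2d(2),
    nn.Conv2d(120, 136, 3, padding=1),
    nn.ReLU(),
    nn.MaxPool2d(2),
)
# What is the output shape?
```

Input: (8, 1, 92, 92) -> after first Conv2d: (8, 120, 92, 92) -> after first MaxPool2d: (8, 120, 46, 46) -> after second Conv2d: (8, 136, 46, 46) -> Output: (8, 136, 23, 23)

Answer: (8, 136, 23, 23)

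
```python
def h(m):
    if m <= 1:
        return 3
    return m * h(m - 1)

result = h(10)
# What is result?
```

h(10) = 10 * 9 * 8 * 7 * 6 * 5 * 4 * 3 * 2 * 3 = 10886400

Answer: 10886400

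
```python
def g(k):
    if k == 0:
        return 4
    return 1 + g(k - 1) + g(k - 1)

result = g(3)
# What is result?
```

g(k) = 1 + 2·g(k-1), g(0)=4. Closed form: (4+1)·2^3 - 1 = 39.

Answer: 39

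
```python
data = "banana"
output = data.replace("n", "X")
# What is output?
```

Trace:
`data = "banana"` → data = 'banana'
`output = data.replace("n", "X")` → output = 'baXaXa'
So output = 'baXaXa'

Answer: 'baXaXa'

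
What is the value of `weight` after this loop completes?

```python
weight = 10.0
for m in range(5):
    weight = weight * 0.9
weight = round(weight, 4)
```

Exponential decay: 10.0 * 0.9^5
`weight` takes the values: 10.0 → 9.0 → 8.1 → 7.29 → 6.561 → 5.9049

Answer: 5.9049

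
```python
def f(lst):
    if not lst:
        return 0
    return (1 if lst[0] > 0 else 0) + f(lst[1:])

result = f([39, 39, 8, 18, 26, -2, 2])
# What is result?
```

Count of positive elements in [39, 39, 8, 18, 26, -2, 2] = 6

Answer: 6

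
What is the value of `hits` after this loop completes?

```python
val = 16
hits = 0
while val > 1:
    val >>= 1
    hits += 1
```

Count right shifts until 1
`hits` takes the values: 0 → 1 → 2 → 3 → 4

Answer: 4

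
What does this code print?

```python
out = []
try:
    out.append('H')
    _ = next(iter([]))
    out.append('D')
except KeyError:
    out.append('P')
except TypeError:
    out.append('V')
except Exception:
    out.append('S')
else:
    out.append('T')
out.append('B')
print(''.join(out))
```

Execution trace: 'H' (try body) → 'S' (except Exception) → 'B' (after the try/except). Output: HSB

Answer: HSB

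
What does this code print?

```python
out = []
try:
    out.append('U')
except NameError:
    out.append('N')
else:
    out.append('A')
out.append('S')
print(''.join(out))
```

Execution trace: 'U' (try body, no exception) → 'A' (else) → 'S' (after the try/except). Output: UAS

Answer: UAS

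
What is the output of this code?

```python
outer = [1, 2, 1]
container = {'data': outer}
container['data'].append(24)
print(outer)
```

Key concept: dict holds reference to list.
Step by step:
`outer = [1, 2, 1]` → outer = [1, 2, 1]
`container = {'data': outer}` → container = {'data': [1, 2, 1]}
`container['data'].append(24)` → outer = [1, 2, 1, 24]; container = {'data': [1, 2, 1, 24]}
`print(outer)` → prints [1, 2, 1, 24]

Answer: [1, 2, 1, 24]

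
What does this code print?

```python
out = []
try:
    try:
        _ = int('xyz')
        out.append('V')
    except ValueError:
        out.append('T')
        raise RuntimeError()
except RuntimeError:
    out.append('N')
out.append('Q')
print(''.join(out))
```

Execution trace: 'T' (inner except ValueError) → 'N' (outer except RuntimeError) → 'Q' (after the try/except). Output: TNQ

Answer: TNQ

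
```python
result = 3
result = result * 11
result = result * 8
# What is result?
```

Trace:
`result = 3` → result = 3
`result = result * 11` → result = 33
`result = result * 8` → result = 264
So result = 264

Answer: 264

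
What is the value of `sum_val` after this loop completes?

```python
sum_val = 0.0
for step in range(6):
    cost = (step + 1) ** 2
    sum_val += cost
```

Sum of squared losses 1² + 2² + ... + 6²
`sum_val` takes the values: 0.0 → 1.0 → 5.0 → 14.0 → 30.0 → 55.0 → 91.0

Answer: 91.0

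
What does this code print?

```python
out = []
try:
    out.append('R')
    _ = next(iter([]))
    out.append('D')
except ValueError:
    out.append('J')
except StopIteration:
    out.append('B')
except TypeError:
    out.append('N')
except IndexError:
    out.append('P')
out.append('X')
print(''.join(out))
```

Execution trace: 'R' (try body) → 'B' (except StopIteration) → 'X' (after the try/except). Output: RBX

Answer: RBX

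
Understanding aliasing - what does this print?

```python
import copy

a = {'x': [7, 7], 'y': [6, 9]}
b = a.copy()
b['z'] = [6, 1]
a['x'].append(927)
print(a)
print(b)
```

Key concept: shallow copy of dict with mutable values.
Step by step:
`a = {'x': [7, 7], 'y': [6, 9]}` → a = {'x': [7, 7], 'y': [6, 9]}
`b = a.copy()` → b = {'x': [7, 7], 'y': [6, 9]}
`b['z'] = [6, 1]` → b = {'x': [7, 7], 'y': [6, 9], 'z': [6, 1]}
`a['x'].append(927)` → a = {'x': [7, 7, 927], 'y': [6, 9]}; b = {'x': [7, 7, 927], 'y': [6, 9], 'z': [6, 1]}
`print(a)` → prints {'x': [7, 7, 927], 'y': [6, 9]}
`print(b)` → prints {'x': [7, 7, 927], 'y': [6, 9], 'z': [6, 1]}

Answer:
{'x': [7, 7, 927], 'y': [6, 9]}
{'x': [7, 7, 927], 'y': [6, 9], 'z': [6, 1]}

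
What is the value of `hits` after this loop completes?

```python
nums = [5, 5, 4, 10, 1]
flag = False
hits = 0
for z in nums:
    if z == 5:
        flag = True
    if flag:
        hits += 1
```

Count elements after first 5 in [5, 5, 4, 10, 1]
`hits` takes the values: 0 → 1 → 2 → 3 → 4 → 5

Answer: 5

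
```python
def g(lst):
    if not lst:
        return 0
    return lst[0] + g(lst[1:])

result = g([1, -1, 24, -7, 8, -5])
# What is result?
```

1 + (-1) + 24 + (-7) + 8 + (-5) + 0 = 20

Answer: 20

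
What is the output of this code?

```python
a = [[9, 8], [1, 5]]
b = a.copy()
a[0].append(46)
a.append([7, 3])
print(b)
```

Key concept: shallow copy with nested lists.
Step by step:
`a = [[9, 8], [1, 5]]` → a = [[9, 8], [1, 5]]
`b = a.copy()` → b = [[9, 8], [1, 5]]
`a[0].append(46)` → a = [[9, 8, 46], [1, 5]]; b = [[9, 8, 46], [1, 5]]
`a.append([7, 3])` → a = [[9, 8, 46], [1, 5], [7, 3]]
`print(b)` → prints [[9, 8, 46], [1, 5]]

Answer: [[9, 8, 46], [1, 5]]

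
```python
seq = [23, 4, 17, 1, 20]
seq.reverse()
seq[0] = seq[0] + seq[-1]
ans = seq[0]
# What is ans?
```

Trace:
`seq = [23, 4, 17, 1, 20]` → seq = [23, 4, 17, 1, 20]
`seq.reverse()` → seq = [20, 1, 17, 4, 23]
`seq[0] = seq[0] + seq[-1]` → seq = [43, 1, 17, 4, 23]
`ans = seq[0]` → ans = 43
So ans = 43

Answer: 43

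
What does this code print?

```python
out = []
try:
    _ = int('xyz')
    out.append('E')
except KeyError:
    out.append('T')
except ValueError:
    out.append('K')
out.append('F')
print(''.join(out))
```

Execution trace: 'K' (except ValueError) → 'F' (after the try/except). Output: KF

Answer: KF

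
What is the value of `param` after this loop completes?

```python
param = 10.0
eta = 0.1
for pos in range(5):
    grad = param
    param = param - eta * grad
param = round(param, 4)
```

Gradient descent: w = 10.0 * (1 - 0.1)^5
`param` takes the values: 10.0 → 9.0 → 8.1 → 7.29 → 6.561 → 5.9049

Answer: 5.9049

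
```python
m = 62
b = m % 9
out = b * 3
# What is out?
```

Trace:
`m = 62` → m = 62
`b = m % 9` → b = 8
`out = b * 3` → out = 24
So out = 24

Answer: 24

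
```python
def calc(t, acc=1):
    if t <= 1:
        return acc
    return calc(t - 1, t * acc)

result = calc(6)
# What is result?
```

Accumulator trace (n, acc): (6, 1) -> (5, 6) -> (4, 30) -> (3, 120) -> (2, 360) -> (1, 720) -> return 720

Answer: 720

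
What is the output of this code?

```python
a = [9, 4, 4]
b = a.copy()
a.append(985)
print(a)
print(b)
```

Key concept: list.copy() creates independent copy.
Step by step:
`a = [9, 4, 4]` → a = [9, 4, 4]
`b = a.copy()` → b = [9, 4, 4]
`a.append(985)` → a = [9, 4, 4, 985]
`print(a)` → prints [9, 4, 4, 985]
`print(b)` → prints [9, 4, 4]

Answer:
[9, 4, 4, 985]
[9, 4, 4]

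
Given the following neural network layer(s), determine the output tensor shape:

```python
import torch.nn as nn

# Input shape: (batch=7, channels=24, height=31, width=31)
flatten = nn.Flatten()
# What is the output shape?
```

Input: (7, 24, 31, 31) -> Output: (7, 23064)

Answer: (7, 23064)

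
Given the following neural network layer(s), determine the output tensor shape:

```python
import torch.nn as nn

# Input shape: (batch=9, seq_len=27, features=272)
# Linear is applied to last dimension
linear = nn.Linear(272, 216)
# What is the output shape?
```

Input: (9, 27, 272) -> Output: (9, 27, 216)

Answer: (9, 27, 216)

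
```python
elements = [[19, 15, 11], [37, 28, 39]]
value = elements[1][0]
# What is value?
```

Trace:
`elements = [[19, 15, 11], [37, 28, 39]]` → elements = [[19, 15, 11], [37, 28, 39]]
`value = elements[1][0]` → value = 37
So value = 37

Answer: 37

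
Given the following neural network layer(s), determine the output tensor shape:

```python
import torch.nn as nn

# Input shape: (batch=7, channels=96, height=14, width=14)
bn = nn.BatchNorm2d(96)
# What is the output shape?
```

Input: (7, 96, 14, 14) -> Output: (7, 96, 14, 14)

Answer: (7, 96, 14, 14)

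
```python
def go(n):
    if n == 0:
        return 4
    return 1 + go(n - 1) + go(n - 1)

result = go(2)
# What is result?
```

go(n) = 1 + 2·go(n-1), go(0)=4. Closed form: (4+1)·2^2 - 1 = 19.

Answer: 19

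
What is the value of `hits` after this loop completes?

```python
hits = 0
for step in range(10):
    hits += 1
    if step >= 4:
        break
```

Loop breaks when step reaches 4, hits is 5
`hits` takes the values: 0 → 1 → 2 → 3 → 4 → 5

Answer: 5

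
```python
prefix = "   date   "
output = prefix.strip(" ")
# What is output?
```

Trace:
`prefix = "   date   "` → prefix = '   date   '
`output = prefix.strip(" ")` → output = 'date'
So output = 'date'

Answer: 'date'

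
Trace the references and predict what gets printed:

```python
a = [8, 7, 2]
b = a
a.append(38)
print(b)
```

Key concept: basic list aliasing.
Step by step:
`a = [8, 7, 2]` → a = [8, 7, 2]
`b = a` → b = [8, 7, 2] (same object as a)
`a.append(38)` → a = [8, 7, 2, 38] (same object as b); b = [8, 7, 2, 38] (same object as a)
`print(b)` → prints [8, 7, 2, 38]

Answer: [8, 7, 2, 38]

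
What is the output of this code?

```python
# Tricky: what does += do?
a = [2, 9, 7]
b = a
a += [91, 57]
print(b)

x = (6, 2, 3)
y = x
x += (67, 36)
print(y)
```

Key concept: += behavior differs for mutable vs immutable.
Step by step:
`a = [2, 9, 7]` → a = [2, 9, 7]
`b = a` → b = [2, 9, 7] (same object as a)
`a += [91, 57]` → a = [2, 9, 7, 91, 57] (same object as b); b = [2, 9, 7, 91, 57] (same object as a)
`print(b)` → prints [2, 9, 7, 91, 57]
`x = (6, 2, 3)` → x = (6, 2, 3)
`y = x` → y = (6, 2, 3)
`x += (67, 36)` → x = (6, 2, 3, 67, 36)
`print(y)` → prints (6, 2, 3)

Answer:
[2, 9, 7, 91, 57]
(6, 2, 3)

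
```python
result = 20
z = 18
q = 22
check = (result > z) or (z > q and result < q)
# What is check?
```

Trace:
`result = 20` → result = 20
`z = 18` → z = 18
`q = 22` → q = 22
`check = (result > z) or (z > q and result < q)` → check = True
So check = True

Answer: True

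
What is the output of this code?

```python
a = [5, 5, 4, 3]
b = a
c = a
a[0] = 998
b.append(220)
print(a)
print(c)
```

Key concept: multiple aliases.
Step by step:
`a = [5, 5, 4, 3]` → a = [5, 5, 4, 3]
`b = a` → b = [5, 5, 4, 3] (same object as a)
`c = a` → c = [5, 5, 4, 3] (same object as a, b)
`a[0] = 998` → a = [998, 5, 4, 3] (same object as b, c); b = [998, 5, 4, 3] (same object as a, c); c = [998, 5, 4, 3] (same object as a, b)
`b.append(220)` → a = [998, 5, 4, 3, 220] (same object as b, c); b = [998, 5, 4, 3, 220] (same object as a, c); c = [998, 5, 4, 3, 220] (same object as a, b)
`print(a)` → prints [998, 5, 4, 3, 220]
`print(c)` → prints [998, 5, 4, 3, 220]

Answer:
[998, 5, 4, 3, 220]
[998, 5, 4, 3, 220]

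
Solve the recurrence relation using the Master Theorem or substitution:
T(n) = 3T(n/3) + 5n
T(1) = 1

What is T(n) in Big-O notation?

By Master Theorem: a=3, b=3, f(n)=5n. Since log_3(3) = 1 and f(n) = Θ(n^1), Case 2 applies. T(n) = O(n log n).

Answer: O(n log n)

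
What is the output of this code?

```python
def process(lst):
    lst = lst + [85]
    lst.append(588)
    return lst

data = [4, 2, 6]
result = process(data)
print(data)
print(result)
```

Key concept: rebinding parameter vs mutation.
Step by step:
`data = [4, 2, 6]` → data = [4, 2, 6]
`result = process(data)` → result = [4, 2, 6, 85, 588]
`print(data)` → prints [4, 2, 6]
`print(result)` → prints [4, 2, 6, 85, 588]

Answer:
[4, 2, 6]
[4, 2, 6, 85, 588]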